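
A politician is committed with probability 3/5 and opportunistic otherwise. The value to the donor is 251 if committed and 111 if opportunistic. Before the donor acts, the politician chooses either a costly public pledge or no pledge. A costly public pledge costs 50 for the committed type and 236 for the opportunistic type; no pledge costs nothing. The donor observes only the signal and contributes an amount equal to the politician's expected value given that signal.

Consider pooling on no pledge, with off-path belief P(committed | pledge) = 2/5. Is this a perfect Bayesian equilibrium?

Yes

At the pooled signal (no pledge) the donor holds the prior 3/5 and pays 3/5·251 + 2/5·111 = 195. Off-path (pledge) belief 2/5 gives 2/5·251 + 3/5·111 = 167.
Committed: no pledge gives 195 − 0 = 195; pledge gives 167 − 50 = 117. Stays. ✓
Opportunistic: no pledge gives 195 − 0 = 195; pledge gives 167 − 236 = -69. Stays. ✓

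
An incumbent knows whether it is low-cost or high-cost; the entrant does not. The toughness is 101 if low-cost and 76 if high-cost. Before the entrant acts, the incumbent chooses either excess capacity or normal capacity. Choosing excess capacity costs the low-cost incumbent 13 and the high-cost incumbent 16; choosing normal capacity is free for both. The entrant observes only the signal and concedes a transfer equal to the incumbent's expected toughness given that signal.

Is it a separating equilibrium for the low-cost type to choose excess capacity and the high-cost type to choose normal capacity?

If types separate, excess capacity earns payment 101 and normal capacity earns 76.
Low-cost: excess capacity gives 101 − 13 = 88; normal capacity gives 76 − 0 = 76. No deviation. ✓
High-cost: normal capacity gives 76 − 0 = 76; excess capacity gives 101 − 16 = 85. Would deviate. ✗

No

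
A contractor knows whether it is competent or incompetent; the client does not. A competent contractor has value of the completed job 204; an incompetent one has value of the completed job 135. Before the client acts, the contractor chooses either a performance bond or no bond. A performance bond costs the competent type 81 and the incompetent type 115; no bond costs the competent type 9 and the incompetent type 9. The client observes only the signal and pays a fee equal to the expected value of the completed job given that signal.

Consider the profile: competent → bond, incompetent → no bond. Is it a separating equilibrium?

No

Under separation the client infers type exactly: bond → competent (pays 204), no bond → incompetent (pays 135).
Competent: bond gives 204 − 81 = 123; no bond gives 135 − 9 = 126. Would deviate. ✗
Incompetent: no bond gives 135 − 9 = 126; bond gives 204 − 115 = 89. No deviation. ✓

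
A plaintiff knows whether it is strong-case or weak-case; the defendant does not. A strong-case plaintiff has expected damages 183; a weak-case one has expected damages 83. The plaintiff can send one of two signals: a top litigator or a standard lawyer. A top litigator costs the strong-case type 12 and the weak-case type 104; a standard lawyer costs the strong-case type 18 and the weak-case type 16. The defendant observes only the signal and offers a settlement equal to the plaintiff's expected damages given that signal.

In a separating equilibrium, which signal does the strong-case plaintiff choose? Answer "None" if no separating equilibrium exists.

Try strong-case → top litigator, weak-case → standard lawyer:
  If types separate, top litigator earns payment 183 and standard lawyer earns 83.
  Strong-case: top litigator gives 183 − 12 = 171; standard lawyer gives 83 − 18 = 65. No deviation. ✓
  Weak-case: standard lawyer gives 83 − 16 = 67; top litigator gives 183 − 104 = 79. Would deviate. ✗
Try strong-case → standard lawyer, weak-case → top litigator:
  If types separate, standard lawyer earns payment 183 and top litigator earns 83.
  Strong-case: standard lawyer gives 183 − 18 = 165; top litigator gives 83 − 12 = 71. No deviation. ✓
  Weak-case: top litigator gives 83 − 104 = -21; standard lawyer gives 183 − 16 = 167. Would deviate. ✗
Neither assignment is incentive-compatible.

None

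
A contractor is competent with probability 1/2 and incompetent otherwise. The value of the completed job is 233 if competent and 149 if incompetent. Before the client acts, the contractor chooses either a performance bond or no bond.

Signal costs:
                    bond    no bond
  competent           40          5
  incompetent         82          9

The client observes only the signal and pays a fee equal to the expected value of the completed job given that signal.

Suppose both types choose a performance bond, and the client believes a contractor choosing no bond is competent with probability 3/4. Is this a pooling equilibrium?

No

At the pooled signal (bond) the client holds the prior 1/2 and pays 1/2·233 + 1/2·149 = 191. Off-path (no bond) belief 3/4 gives 3/4·233 + 1/4·149 = 212.
Competent: bond gives 191 − 40 = 151; no bond gives 212 − 5 = 207. Deviates. ✗
Incompetent: bond gives 191 − 82 = 109; no bond gives 212 − 9 = 203. Deviates. ✗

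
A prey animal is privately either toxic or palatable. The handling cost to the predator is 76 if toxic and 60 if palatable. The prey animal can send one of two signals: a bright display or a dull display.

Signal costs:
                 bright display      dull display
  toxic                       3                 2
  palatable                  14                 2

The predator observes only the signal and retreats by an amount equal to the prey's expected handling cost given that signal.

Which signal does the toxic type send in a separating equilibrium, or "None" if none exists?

None

Try toxic → bright display, palatable → dull display:
  If types separate, bright display earns payment 76 and dull display earns 60.
  Toxic: bright display gives 76 − 3 = 73; dull display gives 60 − 2 = 58. No deviation. ✓
  Palatable: dull display gives 60 − 2 = 58; bright display gives 76 − 14 = 62. Would deviate. ✗
Try toxic → dull display, palatable → bright display:
  If types separate, dull display earns payment 76 and bright display earns 60.
  Toxic: dull display gives 76 − 2 = 74; bright display gives 60 − 3 = 57. No deviation. ✓
  Palatable: bright display gives 60 − 14 = 46; dull display gives 76 − 2 = 74. Would deviate. ✗
Neither assignment is incentive-compatible.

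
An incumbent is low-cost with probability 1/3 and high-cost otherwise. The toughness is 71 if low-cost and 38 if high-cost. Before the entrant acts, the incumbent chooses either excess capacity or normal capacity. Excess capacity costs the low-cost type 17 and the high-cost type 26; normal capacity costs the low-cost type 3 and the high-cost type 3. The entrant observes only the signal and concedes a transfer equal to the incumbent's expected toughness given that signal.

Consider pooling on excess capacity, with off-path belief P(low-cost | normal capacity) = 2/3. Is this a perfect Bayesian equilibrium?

At the pooled signal (excess capacity) the entrant holds the prior 1/3 and pays 1/3·71 + 2/3·38 = 49. Off-path (normal capacity) belief 2/3 gives 2/3·71 + 1/3·38 = 60.
Low-cost: excess capacity gives 49 − 17 = 32; normal capacity gives 60 − 3 = 57. Deviates. ✗
High-cost: excess capacity gives 49 − 26 = 23; normal capacity gives 60 − 3 = 57. Deviates. ✗

No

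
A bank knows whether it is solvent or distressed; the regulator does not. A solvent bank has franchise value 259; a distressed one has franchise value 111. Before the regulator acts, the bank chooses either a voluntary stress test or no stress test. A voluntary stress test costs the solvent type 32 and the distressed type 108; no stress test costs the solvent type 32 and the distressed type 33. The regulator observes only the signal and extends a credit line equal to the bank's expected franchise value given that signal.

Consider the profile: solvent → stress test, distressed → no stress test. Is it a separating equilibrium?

No

If types separate, stress test earns payment 259 and no stress test earns 111.
Solvent: stress test gives 259 − 32 = 227; no stress test gives 111 − 32 = 79. No deviation. ✓
Distressed: no stress test gives 111 − 33 = 78; stress test gives 259 − 108 = 151. Would deviate. ✗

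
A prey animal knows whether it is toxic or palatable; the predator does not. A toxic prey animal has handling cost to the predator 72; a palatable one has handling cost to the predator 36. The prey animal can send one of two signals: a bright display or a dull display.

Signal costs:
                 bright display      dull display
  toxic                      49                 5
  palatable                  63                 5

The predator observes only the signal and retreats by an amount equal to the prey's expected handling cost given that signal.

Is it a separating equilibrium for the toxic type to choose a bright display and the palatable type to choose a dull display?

No

Under separation the predator infers type exactly: bright display → toxic (pays 72), dull display → palatable (pays 36).
Toxic: bright display gives 72 − 49 = 23; dull display gives 36 − 5 = 31. Would deviate. ✗
Palatable: dull display gives 36 − 5 = 31; bright display gives 72 − 63 = 9. No deviation. ✓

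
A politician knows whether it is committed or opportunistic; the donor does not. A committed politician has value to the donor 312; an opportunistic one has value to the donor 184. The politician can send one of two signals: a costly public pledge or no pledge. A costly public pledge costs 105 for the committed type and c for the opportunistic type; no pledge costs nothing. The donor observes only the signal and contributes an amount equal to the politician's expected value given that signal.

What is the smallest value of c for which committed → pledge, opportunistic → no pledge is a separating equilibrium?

Under separation: pledge → committed (pays 312); no pledge → opportunistic (pays 184).
Committed: 312 − 105 = 207 ≥ 184 − 0 = 184. Holds regardless of c. ✓
Opportunistic: 184 − 0 ≥ 312 − c, so c ≥ 312 − 184 = 128.

128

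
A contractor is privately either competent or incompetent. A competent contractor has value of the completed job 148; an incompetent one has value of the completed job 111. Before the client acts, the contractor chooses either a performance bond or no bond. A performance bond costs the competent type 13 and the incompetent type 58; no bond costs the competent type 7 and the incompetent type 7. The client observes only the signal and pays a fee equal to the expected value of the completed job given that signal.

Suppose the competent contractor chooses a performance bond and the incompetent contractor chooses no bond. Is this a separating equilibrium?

Under separation the client infers type exactly: bond → competent (pays 148), no bond → incompetent (pays 111).
Competent: bond gives 148 − 13 = 135; no bond gives 111 − 7 = 104. No deviation. ✓
Incompetent: no bond gives 111 − 7 = 104; bond gives 148 − 58 = 90. No deviation. ✓
Neither type gains from mimicking the other.

Yes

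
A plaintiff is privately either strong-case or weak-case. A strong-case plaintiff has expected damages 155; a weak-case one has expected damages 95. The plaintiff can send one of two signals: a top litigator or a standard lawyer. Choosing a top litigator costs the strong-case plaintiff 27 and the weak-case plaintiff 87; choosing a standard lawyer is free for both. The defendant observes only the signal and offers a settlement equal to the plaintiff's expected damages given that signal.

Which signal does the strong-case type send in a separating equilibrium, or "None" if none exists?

top litigator

Try strong-case → top litigator, weak-case → standard lawyer:
  If types separate, top litigator earns payment 155 and standard lawyer earns 95.
  Strong-case: top litigator gives 155 − 27 = 128; standard lawyer gives 95 − 0 = 95. No deviation. ✓
  Weak-case: standard lawyer gives 95 − 0 = 95; top litigator gives 155 − 87 = 68. No deviation. ✓
Both hold — the strong-case type sends top litigator.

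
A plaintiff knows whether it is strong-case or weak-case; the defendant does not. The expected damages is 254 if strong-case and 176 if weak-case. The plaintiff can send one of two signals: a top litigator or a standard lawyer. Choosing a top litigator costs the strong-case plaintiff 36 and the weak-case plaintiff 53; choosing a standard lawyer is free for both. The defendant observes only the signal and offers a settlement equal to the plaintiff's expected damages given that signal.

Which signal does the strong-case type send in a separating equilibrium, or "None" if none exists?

Try strong-case → top litigator, weak-case → standard lawyer:
  If types separate, top litigator earns payment 254 and standard lawyer earns 176.
  Strong-case: top litigator gives 254 − 36 = 218; standard lawyer gives 176 − 0 = 176. No deviation. ✓
  Weak-case: standard lawyer gives 176 − 0 = 176; top litigator gives 254 − 53 = 201. Would deviate. ✗
Try strong-case → standard lawyer, weak-case → top litigator:
  If types separate, standard lawyer earns payment 254 and top litigator earns 176.
  Strong-case: standard lawyer gives 254 − 0 = 254; top litigator gives 176 − 36 = 140. No deviation. ✓
  Weak-case: top litigator gives 176 − 53 = 123; standard lawyer gives 254 − 0 = 254. Would deviate. ✗
Neither assignment is incentive-compatible.

None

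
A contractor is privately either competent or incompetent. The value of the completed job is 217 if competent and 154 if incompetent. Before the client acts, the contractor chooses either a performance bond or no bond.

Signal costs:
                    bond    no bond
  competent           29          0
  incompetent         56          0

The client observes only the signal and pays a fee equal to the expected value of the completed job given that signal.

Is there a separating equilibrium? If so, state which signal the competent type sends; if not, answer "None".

None

Try competent → bond, incompetent → no bond:
  If types separate, bond earns payment 217 and no bond earns 154.
  Competent: bond gives 217 − 29 = 188; no bond gives 154 − 0 = 154. No deviation. ✓
  Incompetent: no bond gives 154 − 0 = 154; bond gives 217 − 56 = 161. Would deviate. ✗
Try competent → no bond, incompetent → bond:
  If types separate, no bond earns payment 217 and bond earns 154.
  Competent: no bond gives 217 − 0 = 217; bond gives 154 − 29 = 125. No deviation. ✓
  Incompetent: bond gives 154 − 56 = 98; no bond gives 217 − 0 = 217. Would deviate. ✗
Neither assignment is incentive-compatible.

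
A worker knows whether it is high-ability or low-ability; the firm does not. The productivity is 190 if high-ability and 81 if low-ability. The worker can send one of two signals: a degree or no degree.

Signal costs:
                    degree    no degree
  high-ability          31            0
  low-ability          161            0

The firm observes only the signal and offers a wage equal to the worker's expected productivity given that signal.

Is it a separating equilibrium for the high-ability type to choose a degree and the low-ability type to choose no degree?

Yes

Under separation the firm infers type exactly: degree → high-ability (pays 190), no degree → low-ability (pays 81).
High-ability: degree gives 190 − 31 = 159; no degree gives 81 − 0 = 81. No deviation. ✓
Low-ability: no degree gives 81 − 0 = 81; degree gives 190 − 161 = 29. No deviation. ✓
Neither type gains from mimicking the other.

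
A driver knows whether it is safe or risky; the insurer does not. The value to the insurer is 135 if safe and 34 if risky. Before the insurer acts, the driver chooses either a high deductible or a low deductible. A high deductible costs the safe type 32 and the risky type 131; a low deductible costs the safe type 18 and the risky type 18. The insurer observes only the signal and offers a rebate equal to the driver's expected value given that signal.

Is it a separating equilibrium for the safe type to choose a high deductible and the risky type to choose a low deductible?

Yes

If types separate, high deductible earns payment 135 and low deductible earns 34.
Safe: high deductible gives 135 − 32 = 103; low deductible gives 34 − 18 = 16. No deviation. ✓
Risky: low deductible gives 34 − 18 = 16; high deductible gives 135 − 131 = 4. No deviation. ✓
Both incentive constraints hold.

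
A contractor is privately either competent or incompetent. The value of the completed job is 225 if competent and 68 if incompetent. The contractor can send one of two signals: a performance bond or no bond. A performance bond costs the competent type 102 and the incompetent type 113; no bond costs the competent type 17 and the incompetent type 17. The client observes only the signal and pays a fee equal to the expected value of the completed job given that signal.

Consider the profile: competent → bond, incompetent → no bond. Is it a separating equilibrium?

If types separate, bond earns payment 225 and no bond earns 68.
Competent: bond gives 225 − 102 = 123; no bond gives 68 − 17 = 51. No deviation. ✓
Incompetent: no bond gives 68 − 17 = 51; bond gives 225 − 113 = 112. Would deviate. ✗

No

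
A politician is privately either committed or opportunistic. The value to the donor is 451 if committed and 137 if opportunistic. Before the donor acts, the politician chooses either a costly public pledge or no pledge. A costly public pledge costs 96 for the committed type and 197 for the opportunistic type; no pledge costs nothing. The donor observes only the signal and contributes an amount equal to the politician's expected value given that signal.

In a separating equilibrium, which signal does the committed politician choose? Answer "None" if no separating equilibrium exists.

Try committed → pledge, opportunistic → no pledge:
  Under separation the donor infers type exactly: pledge → committed (pays 451), no pledge → opportunistic (pays 137).
  Committed: pledge gives 451 − 96 = 355; no pledge gives 137 − 0 = 137. No deviation. ✓
  Opportunistic: no pledge gives 137 − 0 = 137; pledge gives 451 − 197 = 254. Would deviate. ✗
Try committed → no pledge, opportunistic → pledge:
  Under separation the donor infers type exactly: no pledge → committed (pays 451), pledge → opportunistic (pays 137).
  Committed: no pledge gives 451 − 0 = 451; pledge gives 137 − 96 = 41. No deviation. ✓
  Opportunistic: pledge gives 137 − 197 = -60; no pledge gives 451 − 0 = 451. Would deviate. ✗
Neither assignment is incentive-compatible.

None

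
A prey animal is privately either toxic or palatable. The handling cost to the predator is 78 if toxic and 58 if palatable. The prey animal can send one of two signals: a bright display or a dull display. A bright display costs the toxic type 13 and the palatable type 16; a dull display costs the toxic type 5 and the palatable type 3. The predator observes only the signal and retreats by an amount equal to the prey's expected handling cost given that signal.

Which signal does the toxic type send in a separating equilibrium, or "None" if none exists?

Try toxic → bright display, palatable → dull display:
  If types separate, bright display earns payment 78 and dull display earns 58.
  Toxic: bright display gives 78 − 13 = 65; dull display gives 58 − 5 = 53. No deviation. ✓
  Palatable: dull display gives 58 − 3 = 55; bright display gives 78 − 16 = 62. Would deviate. ✗
Try toxic → dull display, palatable → bright display:
  If types separate, dull display earns payment 78 and bright display earns 58.
  Toxic: dull display gives 78 − 5 = 73; bright display gives 58 − 13 = 45. No deviation. ✓
  Palatable: bright display gives 58 − 16 = 42; dull display gives 78 − 3 = 75. Would deviate. ✗
Neither assignment is incentive-compatible.

None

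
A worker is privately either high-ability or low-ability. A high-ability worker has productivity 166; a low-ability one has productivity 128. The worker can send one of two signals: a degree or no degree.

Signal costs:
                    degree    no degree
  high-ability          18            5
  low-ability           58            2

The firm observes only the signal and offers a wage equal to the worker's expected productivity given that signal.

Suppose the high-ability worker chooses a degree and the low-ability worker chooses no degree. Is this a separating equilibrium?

Yes

Under separation the firm infers type exactly: degree → high-ability (pays 166), no degree → low-ability (pays 128).
High-ability: degree gives 166 − 18 = 148; no degree gives 128 − 5 = 123. No deviation. ✓
Low-ability: no degree gives 128 − 2 = 126; degree gives 166 − 58 = 108. No deviation. ✓
Both incentive constraints hold.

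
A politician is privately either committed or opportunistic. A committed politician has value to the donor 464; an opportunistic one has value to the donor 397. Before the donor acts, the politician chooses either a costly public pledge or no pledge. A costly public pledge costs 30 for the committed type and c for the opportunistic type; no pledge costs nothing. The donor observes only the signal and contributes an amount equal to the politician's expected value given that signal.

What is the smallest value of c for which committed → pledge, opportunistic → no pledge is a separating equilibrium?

67

Under separation: pledge → committed (pays 464); no pledge → opportunistic (pays 397).
Committed: 464 − 30 = 434 ≥ 397 − 0 = 397. Holds regardless of c. ✓
Opportunistic: 397 − 0 ≥ 464 − c, so c ≥ 464 − 397 = 67.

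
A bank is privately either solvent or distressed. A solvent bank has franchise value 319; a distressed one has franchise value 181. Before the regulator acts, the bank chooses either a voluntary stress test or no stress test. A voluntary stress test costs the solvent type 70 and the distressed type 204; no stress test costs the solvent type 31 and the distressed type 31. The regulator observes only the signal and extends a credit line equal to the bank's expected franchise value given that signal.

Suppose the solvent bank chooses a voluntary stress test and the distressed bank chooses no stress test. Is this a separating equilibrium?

If types separate, stress test earns payment 319 and no stress test earns 181.
Solvent: stress test gives 319 − 70 = 249; no stress test gives 181 − 31 = 150. No deviation. ✓
Distressed: no stress test gives 181 − 31 = 150; stress test gives 319 − 204 = 115. No deviation. ✓
Both incentive constraints hold.

Yes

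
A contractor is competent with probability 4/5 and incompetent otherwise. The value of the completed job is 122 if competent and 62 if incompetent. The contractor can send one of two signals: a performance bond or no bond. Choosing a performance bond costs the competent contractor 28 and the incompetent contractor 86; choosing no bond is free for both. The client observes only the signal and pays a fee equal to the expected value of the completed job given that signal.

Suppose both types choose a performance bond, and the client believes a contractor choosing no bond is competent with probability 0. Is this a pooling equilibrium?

No

At the pooled signal (bond) the client holds the prior 4/5 and pays 4/5·122 + 1/5·62 = 110. Off-path (no bond) belief 0 gives 0·122 + 1·62 = 62.
Competent: bond gives 110 − 28 = 82; no bond gives 62 − 0 = 62. Stays. ✓
Incompetent: bond gives 110 − 86 = 24; no bond gives 62 − 0 = 62. Deviates. ✗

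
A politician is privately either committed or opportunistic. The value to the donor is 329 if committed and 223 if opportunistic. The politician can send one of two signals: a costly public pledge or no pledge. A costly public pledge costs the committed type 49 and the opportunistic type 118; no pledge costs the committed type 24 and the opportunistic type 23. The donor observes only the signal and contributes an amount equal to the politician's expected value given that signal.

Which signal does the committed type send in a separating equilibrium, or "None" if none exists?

None

Try committed → pledge, opportunistic → no pledge:
  Under separation the donor infers type exactly: pledge → committed (pays 329), no pledge → opportunistic (pays 223).
  Committed: pledge gives 329 − 49 = 280; no pledge gives 223 − 24 = 199. No deviation. ✓
  Opportunistic: no pledge gives 223 − 23 = 200; pledge gives 329 − 118 = 211. Would deviate. ✗
Try committed → no pledge, opportunistic → pledge:
  Under separation the donor infers type exactly: no pledge → committed (pays 329), pledge → opportunistic (pays 223).
  Committed: no pledge gives 329 − 24 = 305; pledge gives 223 − 49 = 174. No deviation. ✓
  Opportunistic: pledge gives 223 − 118 = 105; no pledge gives 329 − 23 = 306. Would deviate. ✗
Neither assignment is incentive-compatible.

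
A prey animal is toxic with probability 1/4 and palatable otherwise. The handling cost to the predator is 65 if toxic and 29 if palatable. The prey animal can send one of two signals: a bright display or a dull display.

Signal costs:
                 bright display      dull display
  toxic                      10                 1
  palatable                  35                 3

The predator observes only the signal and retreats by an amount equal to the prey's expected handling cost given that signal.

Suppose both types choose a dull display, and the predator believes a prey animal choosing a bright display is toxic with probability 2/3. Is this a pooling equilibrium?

On the equilibrium path (dull display) the predator holds the prior 1/4 and pays 1/4·65 + 3/4·29 = 38. Off-path (bright display) belief 2/3 gives 2/3·65 + 1/3·29 = 53.
Toxic: dull display gives 38 − 1 = 37; bright display gives 53 − 10 = 43. Deviates. ✗
Palatable: dull display gives 38 − 3 = 35; bright display gives 53 − 35 = 18. Stays. ✓

No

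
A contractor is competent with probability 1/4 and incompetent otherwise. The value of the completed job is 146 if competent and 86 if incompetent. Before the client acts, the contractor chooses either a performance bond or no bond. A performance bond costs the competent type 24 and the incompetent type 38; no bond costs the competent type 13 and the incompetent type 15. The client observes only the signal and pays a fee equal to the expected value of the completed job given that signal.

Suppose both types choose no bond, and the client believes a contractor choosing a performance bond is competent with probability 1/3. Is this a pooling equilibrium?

At the pooled signal (no bond) the client holds the prior 1/4 and pays 1/4·146 + 3/4·86 = 101. Off-path (bond) belief 1/3 gives 1/3·146 + 2/3·86 = 106.
Competent: no bond gives 101 − 13 = 88; bond gives 106 − 24 = 82. Stays. ✓
Incompetent: no bond gives 101 − 15 = 86; bond gives 106 − 38 = 68. Stays. ✓

Yes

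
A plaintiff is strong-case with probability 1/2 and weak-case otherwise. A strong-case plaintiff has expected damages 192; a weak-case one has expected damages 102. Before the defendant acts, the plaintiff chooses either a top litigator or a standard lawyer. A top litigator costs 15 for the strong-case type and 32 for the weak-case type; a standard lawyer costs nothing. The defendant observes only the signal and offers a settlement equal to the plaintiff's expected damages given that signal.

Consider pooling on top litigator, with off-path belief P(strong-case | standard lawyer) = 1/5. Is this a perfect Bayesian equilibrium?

No

At the pooled signal (top litigator) the defendant holds the prior 1/2 and pays 1/2·192 + 1/2·102 = 147. Off-path (standard lawyer) belief 1/5 gives 1/5·192 + 4/5·102 = 120.
Strong-case: top litigator gives 147 − 15 = 132; standard lawyer gives 120 − 0 = 120. Stays. ✓
Weak-case: top litigator gives 147 − 32 = 115; standard lawyer gives 120 − 0 = 120. Deviates. ✗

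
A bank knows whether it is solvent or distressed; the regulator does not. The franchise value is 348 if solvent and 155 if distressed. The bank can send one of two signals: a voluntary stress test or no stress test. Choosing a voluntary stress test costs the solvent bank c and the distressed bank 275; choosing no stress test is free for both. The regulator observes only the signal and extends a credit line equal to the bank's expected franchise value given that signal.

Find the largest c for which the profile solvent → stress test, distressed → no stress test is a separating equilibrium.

193

Under separation: stress test → solvent (pays 348); no stress test → distressed (pays 155).
Distressed: 155 − 0 = 155 ≥ 348 − 275 = 73. Holds regardless of c. ✓
Solvent: 348 − c ≥ 155 − 0, so c ≤ 348 − 155 = 193.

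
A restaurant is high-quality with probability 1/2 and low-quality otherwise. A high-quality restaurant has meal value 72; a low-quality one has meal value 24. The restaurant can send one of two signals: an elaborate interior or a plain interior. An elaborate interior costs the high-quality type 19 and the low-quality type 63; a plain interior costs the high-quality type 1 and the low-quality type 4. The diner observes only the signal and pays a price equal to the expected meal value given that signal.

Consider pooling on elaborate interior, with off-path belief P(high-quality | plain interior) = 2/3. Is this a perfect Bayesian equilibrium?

No

On the equilibrium path (elaborate interior) the diner holds the prior 1/2 and pays 1/2·72 + 1/2·24 = 48. Off-path (plain interior) belief 2/3 gives 2/3·72 + 1/3·24 = 56.
High-quality: elaborate interior gives 48 − 19 = 29; plain interior gives 56 − 1 = 55. Deviates. ✗
Low-quality: elaborate interior gives 48 − 63 = -15; plain interior gives 56 − 4 = 52. Deviates. ✗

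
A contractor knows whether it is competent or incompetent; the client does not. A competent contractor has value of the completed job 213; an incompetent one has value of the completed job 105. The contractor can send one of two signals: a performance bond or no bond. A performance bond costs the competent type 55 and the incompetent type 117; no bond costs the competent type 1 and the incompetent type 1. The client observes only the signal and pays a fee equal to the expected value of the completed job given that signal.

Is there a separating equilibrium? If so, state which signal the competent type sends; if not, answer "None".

bond

Try competent → bond, incompetent → no bond:
  Under separation the client infers type exactly: bond → competent (pays 213), no bond → incompetent (pays 105).
  Competent: bond gives 213 − 55 = 158; no bond gives 105 − 1 = 104. No deviation. ✓
  Incompetent: no bond gives 105 − 1 = 104; bond gives 213 − 117 = 96. No deviation. ✓
Both hold — the competent type sends bond.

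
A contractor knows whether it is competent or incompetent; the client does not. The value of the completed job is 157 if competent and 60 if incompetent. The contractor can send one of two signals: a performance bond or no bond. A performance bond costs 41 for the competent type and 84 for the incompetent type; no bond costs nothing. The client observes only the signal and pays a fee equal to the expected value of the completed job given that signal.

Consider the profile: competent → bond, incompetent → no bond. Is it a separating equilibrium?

If types separate, bond earns payment 157 and no bond earns 60.
Competent: bond gives 157 − 41 = 116; no bond gives 60 − 0 = 60. No deviation. ✓
Incompetent: no bond gives 60 − 0 = 60; bond gives 157 − 84 = 73. Would deviate. ✗

No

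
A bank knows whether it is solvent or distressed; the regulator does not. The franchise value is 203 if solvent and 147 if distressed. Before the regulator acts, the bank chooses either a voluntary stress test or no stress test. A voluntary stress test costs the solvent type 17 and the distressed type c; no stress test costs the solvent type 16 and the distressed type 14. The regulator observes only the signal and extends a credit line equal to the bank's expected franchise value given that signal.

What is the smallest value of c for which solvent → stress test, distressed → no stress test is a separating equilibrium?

70

Under separation: stress test → solvent (pays 203); no stress test → distressed (pays 147).
Solvent: 203 − 17 = 186 ≥ 147 − 16 = 131. Holds regardless of c. ✓
Distressed: 147 − 14 ≥ 203 − c, so c ≥ 203 − 133 = 70.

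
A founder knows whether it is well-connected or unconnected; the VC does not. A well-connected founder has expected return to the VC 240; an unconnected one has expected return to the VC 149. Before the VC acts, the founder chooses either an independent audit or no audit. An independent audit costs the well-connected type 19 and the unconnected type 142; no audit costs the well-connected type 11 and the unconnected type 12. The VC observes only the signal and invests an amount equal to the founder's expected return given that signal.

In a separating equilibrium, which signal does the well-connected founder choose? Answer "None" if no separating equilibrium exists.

audit

Try well-connected → audit, unconnected → no audit:
  Under separation the VC infers type exactly: audit → well-connected (pays 240), no audit → unconnected (pays 149).
  Well-connected: audit gives 240 − 19 = 221; no audit gives 149 − 11 = 138. No deviation. ✓
  Unconnected: no audit gives 149 − 12 = 137; audit gives 240 − 142 = 98. No deviation. ✓
Both hold — the well-connected type sends audit.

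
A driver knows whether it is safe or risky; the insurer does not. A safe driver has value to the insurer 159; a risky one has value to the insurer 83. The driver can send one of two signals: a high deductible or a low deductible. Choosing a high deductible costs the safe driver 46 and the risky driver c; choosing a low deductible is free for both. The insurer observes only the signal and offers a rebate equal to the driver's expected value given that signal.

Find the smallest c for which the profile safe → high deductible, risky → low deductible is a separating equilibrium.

76

Under separation: high deductible → safe (pays 159); low deductible → risky (pays 83).
Safe: 159 − 46 = 113 ≥ 83 − 0 = 83. Holds regardless of c. ✓
Risky: 83 − 0 ≥ 159 − c, so c ≥ 159 − 83 = 76.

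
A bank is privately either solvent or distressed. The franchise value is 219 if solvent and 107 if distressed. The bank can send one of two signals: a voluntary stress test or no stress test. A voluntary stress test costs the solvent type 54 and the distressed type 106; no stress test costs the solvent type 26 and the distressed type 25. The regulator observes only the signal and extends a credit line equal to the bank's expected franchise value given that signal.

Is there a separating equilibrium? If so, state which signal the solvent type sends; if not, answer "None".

Try solvent → stress test, distressed → no stress test:
  If types separate, stress test earns payment 219 and no stress test earns 107.
  Solvent: stress test gives 219 − 54 = 165; no stress test gives 107 − 26 = 81. No deviation. ✓
  Distressed: no stress test gives 107 − 25 = 82; stress test gives 219 − 106 = 113. Would deviate. ✗
Try solvent → no stress test, distressed → stress test:
  If types separate, no stress test earns payment 219 and stress test earns 107.
  Solvent: no stress test gives 219 − 26 = 193; stress test gives 107 − 54 = 53. No deviation. ✓
  Distressed: stress test gives 107 − 106 = 1; no stress test gives 219 − 25 = 194. Would deviate. ✗
Neither assignment is incentive-compatible.

None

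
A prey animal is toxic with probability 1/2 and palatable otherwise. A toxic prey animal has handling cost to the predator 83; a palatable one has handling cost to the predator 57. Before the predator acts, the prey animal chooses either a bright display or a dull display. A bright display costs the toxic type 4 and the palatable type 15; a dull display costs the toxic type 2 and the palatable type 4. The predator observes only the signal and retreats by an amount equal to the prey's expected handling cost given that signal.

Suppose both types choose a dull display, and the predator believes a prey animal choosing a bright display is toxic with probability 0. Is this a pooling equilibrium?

Yes

On the equilibrium path (dull display) the predator holds the prior 1/2 and pays 1/2·83 + 1/2·57 = 70. Off-path (bright display) belief 0 gives 0·83 + 1·57 = 57.
Toxic: dull display gives 70 − 2 = 68; bright display gives 57 − 4 = 53. Stays. ✓
Palatable: dull display gives 70 − 4 = 66; bright display gives 57 − 15 = 42. Stays. ✓
Beliefs are Bayes-consistent on-path and both types best-respond.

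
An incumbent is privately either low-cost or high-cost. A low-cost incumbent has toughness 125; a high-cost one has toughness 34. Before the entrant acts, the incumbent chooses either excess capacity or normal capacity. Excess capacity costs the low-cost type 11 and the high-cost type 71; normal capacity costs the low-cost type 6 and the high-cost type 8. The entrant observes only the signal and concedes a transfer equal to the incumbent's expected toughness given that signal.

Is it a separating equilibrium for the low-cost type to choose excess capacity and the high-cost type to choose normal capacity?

No

If types separate, excess capacity earns payment 125 and normal capacity earns 34.
Low-cost: excess capacity gives 125 − 11 = 114; normal capacity gives 34 − 6 = 28. No deviation. ✓
High-cost: normal capacity gives 34 − 8 = 26; excess capacity gives 125 − 71 = 54. Would deviate. ✗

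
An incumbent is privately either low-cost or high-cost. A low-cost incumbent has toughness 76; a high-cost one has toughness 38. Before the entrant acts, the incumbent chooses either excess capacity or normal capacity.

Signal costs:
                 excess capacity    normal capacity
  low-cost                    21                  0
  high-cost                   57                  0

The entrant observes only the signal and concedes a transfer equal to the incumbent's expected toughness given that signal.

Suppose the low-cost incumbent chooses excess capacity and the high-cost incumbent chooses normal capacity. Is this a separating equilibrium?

Yes

Under separation the entrant infers type exactly: excess capacity → low-cost (pays 76), normal capacity → high-cost (pays 38).
Low-cost: excess capacity gives 76 − 21 = 55; normal capacity gives 38 − 0 = 38. No deviation. ✓
High-cost: normal capacity gives 38 − 0 = 38; excess capacity gives 76 − 57 = 19. No deviation. ✓
Both incentive constraints hold.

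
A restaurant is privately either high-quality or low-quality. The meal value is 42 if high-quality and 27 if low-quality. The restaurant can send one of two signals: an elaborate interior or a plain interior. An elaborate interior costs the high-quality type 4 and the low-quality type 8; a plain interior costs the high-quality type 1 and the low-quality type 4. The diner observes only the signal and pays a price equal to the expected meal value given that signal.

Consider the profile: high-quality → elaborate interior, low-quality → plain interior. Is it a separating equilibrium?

No

If types separate, elaborate interior earns payment 42 and plain interior earns 27.
High-quality: elaborate interior gives 42 − 4 = 38; plain interior gives 27 − 1 = 26. No deviation. ✓
Low-quality: plain interior gives 27 − 4 = 23; elaborate interior gives 42 − 8 = 34. Would deviate. ✗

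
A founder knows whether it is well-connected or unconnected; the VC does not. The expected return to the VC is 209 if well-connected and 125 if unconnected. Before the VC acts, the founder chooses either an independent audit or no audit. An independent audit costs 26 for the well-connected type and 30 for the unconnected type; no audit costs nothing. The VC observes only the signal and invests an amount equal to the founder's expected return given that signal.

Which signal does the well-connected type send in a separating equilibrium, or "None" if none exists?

None

Try well-connected → audit, unconnected → no audit:
  If types separate, audit earns payment 209 and no audit earns 125.
  Well-connected: audit gives 209 − 26 = 183; no audit gives 125 − 0 = 125. No deviation. ✓
  Unconnected: no audit gives 125 − 0 = 125; audit gives 209 − 30 = 179. Would deviate. ✗
Try well-connected → no audit, unconnected → audit:
  If types separate, no audit earns payment 209 and audit earns 125.
  Well-connected: no audit gives 209 − 0 = 209; audit gives 125 − 26 = 99. No deviation. ✓
  Unconnected: audit gives 125 − 30 = 95; no audit gives 209 − 0 = 209. Would deviate. ✗
Neither assignment is incentive-compatible.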